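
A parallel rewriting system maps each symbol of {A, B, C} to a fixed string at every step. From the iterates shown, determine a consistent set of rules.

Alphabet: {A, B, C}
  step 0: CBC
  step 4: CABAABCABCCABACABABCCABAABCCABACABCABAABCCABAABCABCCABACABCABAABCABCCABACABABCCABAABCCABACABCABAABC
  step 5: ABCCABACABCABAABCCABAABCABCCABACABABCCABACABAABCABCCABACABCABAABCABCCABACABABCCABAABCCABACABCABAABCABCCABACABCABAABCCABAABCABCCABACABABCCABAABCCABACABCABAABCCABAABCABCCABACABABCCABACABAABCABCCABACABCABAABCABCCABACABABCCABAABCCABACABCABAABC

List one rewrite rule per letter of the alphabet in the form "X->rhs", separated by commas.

  step 4 ⇒ step 5: CABAABCABCCABACABABCCABAABCCABACABCABAABCCABAABCABCCABACABCABAABCABCCABACABABCCABAABCCABACABCABAABC ⇒ ABC·CAB·A·CAB·CAB·A·ABC·CAB·A·ABC·ABC·CAB·A·CAB·ABC·CAB·A·CAB·A·ABC·ABC·CAB·A·CAB·CAB·A·ABC·ABC·CAB·A·CAB·ABC·CAB·A·ABC·CAB·A·CAB·CAB·A·ABC·ABC·CAB·A·CAB·CAB·A·ABC·CAB·A·ABC·ABC·CAB·A·CAB·ABC·CAB·A·ABC·CAB·A·CAB·CAB·A·ABC·CAB·A·ABC·ABC·CAB·A·CAB·ABC·CAB·A·CAB·A·ABC·ABC·CAB·A·CAB·CAB·A·ABC·ABC·CAB·A·CAB·ABC·CAB·A·ABC·CAB·A·CAB·CAB·A·ABC
    A ↦ CAB
    B ↦ A
    C ↦ ABC

A->CAB, B->A, C->ABC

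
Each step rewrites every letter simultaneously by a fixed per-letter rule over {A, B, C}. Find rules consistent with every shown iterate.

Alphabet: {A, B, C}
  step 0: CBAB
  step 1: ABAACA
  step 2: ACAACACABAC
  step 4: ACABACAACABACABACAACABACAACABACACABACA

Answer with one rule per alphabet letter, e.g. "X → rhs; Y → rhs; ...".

A->AC, B->A, C->AB

  step 1 ⇒ step 2: ABAACA ⇒ AC·A·AC·AC·AB·AC
    A ↦ AC
    B ↦ A
    C ↦ AB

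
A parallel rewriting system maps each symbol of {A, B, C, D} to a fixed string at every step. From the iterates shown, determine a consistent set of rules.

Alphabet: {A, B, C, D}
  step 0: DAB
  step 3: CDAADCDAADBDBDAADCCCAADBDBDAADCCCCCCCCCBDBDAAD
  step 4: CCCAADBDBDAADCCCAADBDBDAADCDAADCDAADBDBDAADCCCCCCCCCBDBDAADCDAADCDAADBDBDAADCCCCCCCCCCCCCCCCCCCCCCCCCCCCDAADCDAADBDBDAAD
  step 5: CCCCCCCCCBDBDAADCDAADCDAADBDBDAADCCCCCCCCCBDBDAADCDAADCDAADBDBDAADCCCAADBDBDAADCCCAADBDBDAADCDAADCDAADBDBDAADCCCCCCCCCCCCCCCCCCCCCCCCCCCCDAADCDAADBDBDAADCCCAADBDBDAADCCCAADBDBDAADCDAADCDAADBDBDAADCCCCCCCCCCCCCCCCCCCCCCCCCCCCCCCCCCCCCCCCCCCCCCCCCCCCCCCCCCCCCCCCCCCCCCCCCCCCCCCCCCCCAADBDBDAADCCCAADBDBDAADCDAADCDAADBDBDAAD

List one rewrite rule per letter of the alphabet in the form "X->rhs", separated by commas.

A->BD, B->CD, C->CCC, D->AAD

  step 4 ⇒ step 5: CCCAADBDBDAADCCCAADBDBDAADCDAADCDAADBDBDAADCCCCCCCCCBDBDAADCDAADCDAADBDBDAADCCCCCCCCCCCCCCCCCCCCCCCCCCCCDAADCDAADBDBDAAD ⇒ CCC·CCC·CCC·BD·BD·AAD·CD·AAD·CD·AAD·BD·BD·AAD·CCC·CCC·CCC·BD·BD·AAD·CD·AAD·CD·AAD·BD·BD·AAD·CCC·AAD·BD·BD·AAD·CCC·AAD·BD·BD·AAD·CD·AAD·CD·AAD·BD·BD·AAD·CCC·CCC·CCC·CCC·CCC·CCC·CCC·CCC·CCC·CD·AAD·CD·AAD·BD·BD·AAD·CCC·AAD·BD·BD·AAD·CCC·AAD·BD·BD·AAD·CD·AAD·CD·AAD·BD·BD·AAD·CCC·CCC·CCC·CCC·CCC·CCC·CCC·CCC·CCC·CCC·CCC·CCC·CCC·CCC·CCC·CCC·CCC·CCC·CCC·CCC·CCC·CCC·CCC·CCC·CCC·CCC·CCC·CCC·AAD·BD·BD·AAD·CCC·AAD·BD·BD·AAD·CD·AAD·CD·AAD·BD·BD·AAD
    A ↦ BD
    B ↦ CD
    C ↦ CCC
    D ↦ AAD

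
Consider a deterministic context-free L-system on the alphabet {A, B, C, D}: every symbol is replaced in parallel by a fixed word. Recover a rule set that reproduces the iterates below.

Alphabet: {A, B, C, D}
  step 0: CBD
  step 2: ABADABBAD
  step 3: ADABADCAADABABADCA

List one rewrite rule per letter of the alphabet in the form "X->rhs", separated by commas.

A->AD, B->AB, C->B, D->CA

  step 2 ⇒ step 3: ABADABBAD ⇒ AD·AB·AD·CA·AD·AB·AB·AD·CA
    A ↦ AD
    B ↦ AB
    D ↦ CA
    C ↦ B  (constrained at step 0)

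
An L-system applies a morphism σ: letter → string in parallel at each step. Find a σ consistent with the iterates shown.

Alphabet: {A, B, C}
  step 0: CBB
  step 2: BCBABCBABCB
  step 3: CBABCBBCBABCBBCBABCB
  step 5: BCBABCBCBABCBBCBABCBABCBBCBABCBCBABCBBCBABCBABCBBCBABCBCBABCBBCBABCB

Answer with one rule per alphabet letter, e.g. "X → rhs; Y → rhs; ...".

A->B, B->CB, C->AB

  step 2 ⇒ step 3: BCBABCBABCB ⇒ CB·AB·CB·B·CB·AB·CB·B·CB·AB·CB
    A ↦ B
    B ↦ CB
    C ↦ AB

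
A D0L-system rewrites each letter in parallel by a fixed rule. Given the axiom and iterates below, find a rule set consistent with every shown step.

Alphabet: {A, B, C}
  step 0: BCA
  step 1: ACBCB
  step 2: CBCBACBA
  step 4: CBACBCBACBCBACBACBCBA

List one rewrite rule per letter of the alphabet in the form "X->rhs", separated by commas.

  step 1 ⇒ step 2: ACBCB ⇒ CB·CB·A·CB·A
    A ↦ CB
    B ↦ A
    C ↦ CB

A->CB, B->A, C->CB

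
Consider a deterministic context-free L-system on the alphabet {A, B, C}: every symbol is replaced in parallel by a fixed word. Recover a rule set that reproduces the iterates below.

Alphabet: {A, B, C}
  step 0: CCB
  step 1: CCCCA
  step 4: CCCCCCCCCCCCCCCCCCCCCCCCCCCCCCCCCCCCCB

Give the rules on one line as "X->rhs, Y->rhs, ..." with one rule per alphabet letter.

  step 0 ⇒ step 1: CCB ⇒ CC·CC·A
    B ↦ A
    C ↦ CC
    A ↦ CB  (constrained at step 1)

A->CB, B->A, C->CC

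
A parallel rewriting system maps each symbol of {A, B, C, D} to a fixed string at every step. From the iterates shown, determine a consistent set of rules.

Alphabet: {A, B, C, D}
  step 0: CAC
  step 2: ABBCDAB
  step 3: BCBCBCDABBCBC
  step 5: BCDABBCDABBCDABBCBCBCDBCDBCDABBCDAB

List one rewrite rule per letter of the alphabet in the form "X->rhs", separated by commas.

  step 2 ⇒ step 3: ABBCDAB ⇒ BC·BC·BC·D·AB·BC·BC
    A ↦ BC
    B ↦ BC
    C ↦ D
    D ↦ AB

A->BC, B->BC, C->D, D->AB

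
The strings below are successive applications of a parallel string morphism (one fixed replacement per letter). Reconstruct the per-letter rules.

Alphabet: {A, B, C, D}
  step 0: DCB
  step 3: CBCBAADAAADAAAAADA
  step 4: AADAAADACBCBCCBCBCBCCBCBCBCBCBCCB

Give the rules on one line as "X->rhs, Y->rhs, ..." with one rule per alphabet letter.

A->CB, B->DA, C->AA, D->C

  step 3 ⇒ step 4: CBCBAADAAADAAAAADA ⇒ AA·DA·AA·DA·CB·CB·C·CB·CB·CB·C·CB·CB·CB·CB·CB·C·CB
    A ↦ CB
    B ↦ DA
    C ↦ AA
    D ↦ C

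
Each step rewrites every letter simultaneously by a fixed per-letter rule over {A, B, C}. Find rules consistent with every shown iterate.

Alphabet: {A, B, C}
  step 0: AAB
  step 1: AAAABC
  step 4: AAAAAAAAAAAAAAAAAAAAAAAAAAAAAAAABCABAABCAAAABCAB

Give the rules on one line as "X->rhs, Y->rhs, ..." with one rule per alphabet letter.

A->AA, B->BC, C->AB

  step 0 ⇒ step 1: AAB ⇒ AA·AA·BC
    A ↦ AA
    B ↦ BC
    C ↦ AB  (constrained at step 1)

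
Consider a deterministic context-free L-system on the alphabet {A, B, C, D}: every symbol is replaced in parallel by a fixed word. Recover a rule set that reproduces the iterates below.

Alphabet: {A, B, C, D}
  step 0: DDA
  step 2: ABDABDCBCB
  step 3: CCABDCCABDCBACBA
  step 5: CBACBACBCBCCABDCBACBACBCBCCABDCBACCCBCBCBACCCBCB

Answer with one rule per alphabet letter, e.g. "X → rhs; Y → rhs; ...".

A->CC, B->A, C->CB, D->BD

  step 2 ⇒ step 3: ABDABDCBCB ⇒ CC·A·BD·CC·A·BD·CB·A·CB·A
    A ↦ CC
    B ↦ A
    C ↦ CB
    D ↦ BD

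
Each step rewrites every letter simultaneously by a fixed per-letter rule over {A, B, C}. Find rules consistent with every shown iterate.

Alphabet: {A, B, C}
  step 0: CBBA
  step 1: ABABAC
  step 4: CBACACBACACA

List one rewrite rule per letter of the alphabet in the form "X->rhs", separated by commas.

  step 0 ⇒ step 1: CBBA ⇒ A·BA·BA·C
    A ↦ C
    B ↦ BA
    C ↦ A

A->C, B->BA, C->A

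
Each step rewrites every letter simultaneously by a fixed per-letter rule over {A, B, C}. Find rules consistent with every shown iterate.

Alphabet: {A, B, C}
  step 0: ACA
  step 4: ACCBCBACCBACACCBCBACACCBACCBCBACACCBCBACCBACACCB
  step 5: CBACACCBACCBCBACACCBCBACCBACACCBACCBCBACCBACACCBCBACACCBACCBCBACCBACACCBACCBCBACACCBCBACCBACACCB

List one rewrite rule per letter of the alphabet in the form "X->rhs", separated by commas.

A->CB, B->CB, C->AC

  step 4 ⇒ step 5: ACCBCBACCBACACCBCBACACCBACCBCBACACCBCBACCBACACCB ⇒ CB·AC·AC·CB·AC·CB·CB·AC·AC·CB·CB·AC·CB·AC·AC·CB·AC·CB·CB·AC·CB·AC·AC·CB·CB·AC·AC·CB·AC·CB·CB·AC·CB·AC·AC·CB·AC·CB·CB·AC·AC·CB·CB·AC·CB·AC·AC·CB
    A ↦ CB
    B ↦ CB
    C ↦ AC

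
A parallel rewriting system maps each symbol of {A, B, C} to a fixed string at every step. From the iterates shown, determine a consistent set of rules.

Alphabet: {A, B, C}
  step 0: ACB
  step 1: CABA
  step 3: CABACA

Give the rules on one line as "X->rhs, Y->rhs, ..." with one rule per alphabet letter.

A->C, B->BA, C->A

  step 0 ⇒ step 1: ACB ⇒ C·A·BA
    A ↦ C
    B ↦ BA
    C ↦ A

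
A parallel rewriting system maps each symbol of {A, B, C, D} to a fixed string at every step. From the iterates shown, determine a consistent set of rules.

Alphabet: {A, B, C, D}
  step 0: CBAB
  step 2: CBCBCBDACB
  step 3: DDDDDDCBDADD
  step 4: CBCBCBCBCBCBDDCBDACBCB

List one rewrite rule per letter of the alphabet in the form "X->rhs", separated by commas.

A->DA, B->D, C->D, D->CB

  step 3 ⇒ step 4: DDDDDDCBDADD ⇒ CB·CB·CB·CB·CB·CB·D·D·CB·DA·CB·CB
    A ↦ DA
    B ↦ D
    C ↦ D
    D ↦ CB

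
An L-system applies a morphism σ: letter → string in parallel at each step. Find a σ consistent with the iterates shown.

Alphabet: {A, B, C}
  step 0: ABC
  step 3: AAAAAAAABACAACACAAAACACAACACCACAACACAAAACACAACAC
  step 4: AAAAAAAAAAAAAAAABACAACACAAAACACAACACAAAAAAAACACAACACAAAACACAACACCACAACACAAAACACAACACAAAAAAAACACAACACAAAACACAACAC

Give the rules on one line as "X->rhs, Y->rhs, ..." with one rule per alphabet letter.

A->AA, B->BAC, C->CAC

  step 3 ⇒ step 4: AAAAAAAABACAACACAAAACACAACACCACAACACAAAACACAACAC ⇒ AA·AA·AA·AA·AA·AA·AA·AA·BAC·AA·CAC·AA·AA·CAC·AA·CAC·AA·AA·AA·AA·CAC·AA·CAC·AA·AA·CAC·AA·CAC·CAC·AA·CAC·AA·AA·CAC·AA·CAC·AA·AA·AA·AA·CAC·AA·CAC·AA·AA·CAC·AA·CAC
    A ↦ AA
    B ↦ BAC
    C ↦ CAC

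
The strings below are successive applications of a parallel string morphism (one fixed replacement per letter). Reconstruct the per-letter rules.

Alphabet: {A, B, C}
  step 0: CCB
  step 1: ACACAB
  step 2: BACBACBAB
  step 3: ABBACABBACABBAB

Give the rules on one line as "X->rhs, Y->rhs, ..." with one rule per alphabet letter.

  step 2 ⇒ step 3: BACBACBAB ⇒ AB·B·AC·AB·B·AC·AB·B·AB
    A ↦ B
    B ↦ AB
    C ↦ AC

A->B, B->AB, C->AC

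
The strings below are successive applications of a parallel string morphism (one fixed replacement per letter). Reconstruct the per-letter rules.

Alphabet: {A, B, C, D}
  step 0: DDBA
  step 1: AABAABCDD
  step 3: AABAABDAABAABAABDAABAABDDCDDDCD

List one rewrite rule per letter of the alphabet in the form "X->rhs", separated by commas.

A->D, B->CD, C->D, D->AAB

  step 0 ⇒ step 1: DDBA ⇒ AAB·AAB·CD·D
    A ↦ D
    B ↦ CD
    D ↦ AAB
    C ↦ D  (constrained at step 1)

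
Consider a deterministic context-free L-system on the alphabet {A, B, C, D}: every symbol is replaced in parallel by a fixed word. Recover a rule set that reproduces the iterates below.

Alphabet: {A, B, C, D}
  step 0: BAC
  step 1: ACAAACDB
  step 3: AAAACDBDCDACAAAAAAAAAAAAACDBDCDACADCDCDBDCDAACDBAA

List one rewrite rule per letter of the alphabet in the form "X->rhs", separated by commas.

A->AA, B->ACA, C->CDB, D->DCD

  step 0 ⇒ step 1: BAC ⇒ ACA·AA·CDB
    A ↦ AA
    B ↦ ACA
    C ↦ CDB
    D ↦ DCD  (constrained at step 1)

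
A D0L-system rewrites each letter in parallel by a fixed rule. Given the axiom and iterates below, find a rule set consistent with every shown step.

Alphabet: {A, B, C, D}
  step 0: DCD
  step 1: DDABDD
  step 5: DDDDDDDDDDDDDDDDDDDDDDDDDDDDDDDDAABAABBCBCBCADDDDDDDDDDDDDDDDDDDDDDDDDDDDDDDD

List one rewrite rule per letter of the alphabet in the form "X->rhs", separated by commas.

A->BC, B->A, C->AB, D->DD

  step 0 ⇒ step 1: DCD ⇒ DD·AB·DD
    C ↦ AB
    D ↦ DD
    A ↦ BC  (constrained at step 1)
    B ↦ A  (constrained at step 1)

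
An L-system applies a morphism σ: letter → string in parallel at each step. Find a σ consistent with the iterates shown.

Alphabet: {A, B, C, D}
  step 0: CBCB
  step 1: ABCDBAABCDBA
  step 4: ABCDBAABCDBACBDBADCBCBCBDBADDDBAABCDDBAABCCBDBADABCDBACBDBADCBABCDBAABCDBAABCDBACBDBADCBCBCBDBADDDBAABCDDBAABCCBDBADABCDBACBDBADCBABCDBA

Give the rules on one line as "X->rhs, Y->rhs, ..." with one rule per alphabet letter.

A->D, B->DBA, C->ABC, D->CB

  step 0 ⇒ step 1: CBCB ⇒ ABC·DBA·ABC·DBA
    B ↦ DBA
    C ↦ ABC
    A ↦ D  (constrained at step 1)
    D ↦ CB  (constrained at step 1)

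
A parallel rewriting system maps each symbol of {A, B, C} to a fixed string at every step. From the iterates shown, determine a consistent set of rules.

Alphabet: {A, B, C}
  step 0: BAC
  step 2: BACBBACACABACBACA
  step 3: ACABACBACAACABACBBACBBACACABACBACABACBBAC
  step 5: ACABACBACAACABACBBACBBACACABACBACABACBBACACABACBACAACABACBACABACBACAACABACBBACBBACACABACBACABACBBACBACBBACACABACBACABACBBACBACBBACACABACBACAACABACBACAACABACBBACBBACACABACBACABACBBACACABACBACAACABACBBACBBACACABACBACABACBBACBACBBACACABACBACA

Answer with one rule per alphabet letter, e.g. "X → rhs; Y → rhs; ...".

  step 2 ⇒ step 3: BACBBACACABACBACA ⇒ ACA·BAC·B·ACA·ACA·BAC·B·BAC·B·BAC·ACA·BAC·B·ACA·BAC·B·BAC
    A ↦ BAC
    B ↦ ACA
    C ↦ B

A->BAC, B->ACA, C->B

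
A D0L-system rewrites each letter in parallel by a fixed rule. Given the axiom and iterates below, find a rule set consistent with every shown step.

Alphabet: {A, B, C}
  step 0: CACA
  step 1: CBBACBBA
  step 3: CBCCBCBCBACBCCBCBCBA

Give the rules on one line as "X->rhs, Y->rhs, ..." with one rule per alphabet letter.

A->BA, B->C, C->CB

  step 0 ⇒ step 1: CACA ⇒ CB·BA·CB·BA
    A ↦ BA
    C ↦ CB
    B ↦ C  (constrained at step 1)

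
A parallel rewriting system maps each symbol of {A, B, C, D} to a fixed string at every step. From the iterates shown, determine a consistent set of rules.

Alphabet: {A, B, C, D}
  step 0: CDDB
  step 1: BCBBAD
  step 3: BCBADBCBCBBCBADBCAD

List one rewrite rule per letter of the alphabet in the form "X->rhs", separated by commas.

  step 0 ⇒ step 1: CDDB ⇒ BC·B·B·AD
    B ↦ AD
    C ↦ BC
    D ↦ B
    A ↦ BC  (constrained at step 1)

A->BC, B->AD, C->BC, D->B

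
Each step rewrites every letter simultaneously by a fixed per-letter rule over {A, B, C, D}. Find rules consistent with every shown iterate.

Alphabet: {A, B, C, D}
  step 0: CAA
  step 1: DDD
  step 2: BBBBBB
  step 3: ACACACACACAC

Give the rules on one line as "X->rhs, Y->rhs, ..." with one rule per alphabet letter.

A->D, B->AC, C->D, D->BB

  step 2 ⇒ step 3: BBBBBB ⇒ AC·AC·AC·AC·AC·AC
    B ↦ AC
  step 0 ⇒ step 1: CAA ⇒ D·D·D
    A ↦ D
  step 0 ⇒ step 1: CAA ⇒ D·D·D
    C ↦ D
  step 1 ⇒ step 2: DDD ⇒ BB·BB·BB
    D ↦ BB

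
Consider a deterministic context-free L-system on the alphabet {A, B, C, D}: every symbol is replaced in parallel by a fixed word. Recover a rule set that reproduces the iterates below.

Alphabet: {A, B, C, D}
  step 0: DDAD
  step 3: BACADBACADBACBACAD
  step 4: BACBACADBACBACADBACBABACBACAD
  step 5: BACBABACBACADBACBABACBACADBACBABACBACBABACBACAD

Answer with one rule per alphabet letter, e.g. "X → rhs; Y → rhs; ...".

A->C, B->BA, C->BA, D->AD

  step 4 ⇒ step 5: BACBACADBACBACADBACBABACBACAD ⇒ BA·C·BA·BA·C·BA·C·AD·BA·C·BA·BA·C·BA·C·AD·BA·C·BA·BA·C·BA·C·BA·BA·C·BA·C·AD
    A ↦ C
    B ↦ BA
    C ↦ BA
    D ↦ AD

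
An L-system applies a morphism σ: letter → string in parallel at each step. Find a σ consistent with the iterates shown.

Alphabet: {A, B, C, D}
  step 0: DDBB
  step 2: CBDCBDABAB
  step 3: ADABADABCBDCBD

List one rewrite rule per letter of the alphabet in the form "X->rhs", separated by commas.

A->CB, B->D, C->A, D->AB

  step 2 ⇒ step 3: CBDCBDABAB ⇒ A·D·AB·A·D·AB·CB·D·CB·D
    A ↦ CB
    B ↦ D
    C ↦ A
    D ↦ AB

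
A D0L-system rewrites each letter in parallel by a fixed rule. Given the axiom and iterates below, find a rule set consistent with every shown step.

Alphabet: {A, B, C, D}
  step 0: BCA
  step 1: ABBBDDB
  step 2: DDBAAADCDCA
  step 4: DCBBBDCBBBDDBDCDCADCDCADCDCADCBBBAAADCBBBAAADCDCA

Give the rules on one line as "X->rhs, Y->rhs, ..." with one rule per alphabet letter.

A->DDB, B->A, C->BBB, D->DC

  step 1 ⇒ step 2: ABBBDDB ⇒ DDB·A·A·A·DC·DC·A
    A ↦ DDB
    B ↦ A
    D ↦ DC
  step 0 ⇒ step 1: BCA ⇒ A·BBB·DDB
    C ↦ BBB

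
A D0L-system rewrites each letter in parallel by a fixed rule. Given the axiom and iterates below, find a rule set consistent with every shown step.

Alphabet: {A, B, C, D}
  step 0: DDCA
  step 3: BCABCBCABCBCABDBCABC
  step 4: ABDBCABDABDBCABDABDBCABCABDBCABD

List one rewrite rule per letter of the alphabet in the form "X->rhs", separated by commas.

  step 3 ⇒ step 4: BCABCBCABCBCABDBCABC ⇒ A·BD·BC·A·BD·A·BD·BC·A·BD·A·BD·BC·A·BC·A·BD·BC·A·BD
    A ↦ BC
    B ↦ A
    C ↦ BD
    D ↦ BC

A->BC, B->A, C->BD, D->BC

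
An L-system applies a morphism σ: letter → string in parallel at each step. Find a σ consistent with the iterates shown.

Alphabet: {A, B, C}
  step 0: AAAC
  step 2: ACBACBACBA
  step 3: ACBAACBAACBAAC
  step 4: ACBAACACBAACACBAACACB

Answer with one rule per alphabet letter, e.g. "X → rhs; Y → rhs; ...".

  step 3 ⇒ step 4: ACBAACBAACBAAC ⇒ AC·B·A·AC·AC·B·A·AC·AC·B·A·AC·AC·B
    A ↦ AC
    B ↦ A
    C ↦ B

A->AC, B->A, C->B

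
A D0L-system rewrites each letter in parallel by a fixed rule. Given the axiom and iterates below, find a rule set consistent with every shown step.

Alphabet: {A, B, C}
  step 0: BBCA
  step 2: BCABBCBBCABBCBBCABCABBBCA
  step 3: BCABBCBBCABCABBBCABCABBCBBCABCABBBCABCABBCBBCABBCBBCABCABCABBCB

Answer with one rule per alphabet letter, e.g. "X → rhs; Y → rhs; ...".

A->CB, B->BCA, C->BB

  step 2 ⇒ step 3: BCABBCBBCABBCBBCABCABBBCA ⇒ BCA·BB·CB·BCA·BCA·BB·BCA·BCA·BB·CB·BCA·BCA·BB·BCA·BCA·BB·CB·BCA·BB·CB·BCA·BCA·BCA·BB·CB
    A ↦ CB
    B ↦ BCA
    C ↦ BB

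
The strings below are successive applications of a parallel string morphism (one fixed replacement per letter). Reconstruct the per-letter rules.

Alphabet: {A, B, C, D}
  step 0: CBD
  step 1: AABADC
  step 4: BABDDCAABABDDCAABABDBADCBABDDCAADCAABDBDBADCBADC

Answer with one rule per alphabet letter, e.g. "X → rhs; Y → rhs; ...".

A->BD, B->BA, C->AA, D->DC

  step 0 ⇒ step 1: CBD ⇒ AA·BA·DC
    B ↦ BA
    C ↦ AA
    D ↦ DC
    A ↦ BD  (constrained at step 1)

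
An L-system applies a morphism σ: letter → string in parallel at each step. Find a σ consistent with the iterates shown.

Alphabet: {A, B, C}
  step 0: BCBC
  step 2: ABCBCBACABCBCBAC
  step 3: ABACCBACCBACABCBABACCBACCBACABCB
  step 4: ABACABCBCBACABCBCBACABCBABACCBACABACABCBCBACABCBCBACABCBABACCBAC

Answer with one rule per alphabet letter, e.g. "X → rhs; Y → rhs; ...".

  step 3 ⇒ step 4: ABACCBACCBACABCBABACCBACCBACABCB ⇒ AB·AC·AB·CB·CB·AC·AB·CB·CB·AC·AB·CB·AB·AC·CB·AC·AB·AC·AB·CB·CB·AC·AB·CB·CB·AC·AB·CB·AB·AC·CB·AC
    A ↦ AB
    B ↦ AC
    C ↦ CB

A->AB, B->AC, C->CB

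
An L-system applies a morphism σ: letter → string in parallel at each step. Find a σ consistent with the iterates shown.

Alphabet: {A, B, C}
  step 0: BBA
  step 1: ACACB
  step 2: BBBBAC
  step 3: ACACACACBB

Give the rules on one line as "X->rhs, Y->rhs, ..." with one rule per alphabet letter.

A->B, B->AC, C->B

  step 2 ⇒ step 3: BBBBAC ⇒ AC·AC·AC·AC·B·B
    A ↦ B
    B ↦ AC
    C ↦ B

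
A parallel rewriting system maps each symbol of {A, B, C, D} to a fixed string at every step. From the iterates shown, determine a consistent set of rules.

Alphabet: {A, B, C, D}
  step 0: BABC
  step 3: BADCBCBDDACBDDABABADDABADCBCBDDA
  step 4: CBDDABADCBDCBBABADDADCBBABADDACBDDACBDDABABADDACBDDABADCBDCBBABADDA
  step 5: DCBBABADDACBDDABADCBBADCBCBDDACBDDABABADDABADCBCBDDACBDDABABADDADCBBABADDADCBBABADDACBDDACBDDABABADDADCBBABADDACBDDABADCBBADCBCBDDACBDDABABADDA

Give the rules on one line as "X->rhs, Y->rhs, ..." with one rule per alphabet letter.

  step 4 ⇒ step 5: CBDDABADCBDCBBABADDADCBBABADDACBDDACBDDABABADDACBDDABADCBDCBBABADDA ⇒ D·CB·BA·BA·DDA·CB·DDA·BA·D·CB·BA·D·CB·CB·DDA·CB·DDA·BA·BA·DDA·BA·D·CB·CB·DDA·CB·DDA·BA·BA·DDA·D·CB·BA·BA·DDA·D·CB·BA·BA·DDA·CB·DDA·CB·DDA·BA·BA·DDA·D·CB·BA·BA·DDA·CB·DDA·BA·D·CB·BA·D·CB·CB·DDA·CB·DDA·BA·BA·DDA
    A ↦ DDA
    B ↦ CB
    C ↦ D
    D ↦ BA

A->DDA, B->CB, C->D, D->BA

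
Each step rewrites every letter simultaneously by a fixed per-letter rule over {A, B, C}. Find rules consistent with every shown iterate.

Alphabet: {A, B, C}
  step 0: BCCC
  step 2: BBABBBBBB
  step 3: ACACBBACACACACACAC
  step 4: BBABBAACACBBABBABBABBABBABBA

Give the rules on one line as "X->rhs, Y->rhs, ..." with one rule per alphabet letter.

  step 3 ⇒ step 4: ACACBBACACACACACAC ⇒ BB·A·BB·A·AC·AC·BB·A·BB·A·BB·A·BB·A·BB·A·BB·A
    A ↦ BB
    B ↦ AC
    C ↦ A

A->BB, B->AC, C->A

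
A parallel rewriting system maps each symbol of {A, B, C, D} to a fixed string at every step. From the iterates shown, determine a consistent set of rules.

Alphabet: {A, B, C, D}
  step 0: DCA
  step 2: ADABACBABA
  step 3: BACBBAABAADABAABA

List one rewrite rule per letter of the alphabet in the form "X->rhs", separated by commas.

  step 2 ⇒ step 3: ADABACBABA ⇒ BA·CB·BA·A·BA·AD·A·BA·A·BA
    A ↦ BA
    B ↦ A
    C ↦ AD
    D ↦ CB

A->BA, B->A, C->AD, D->CB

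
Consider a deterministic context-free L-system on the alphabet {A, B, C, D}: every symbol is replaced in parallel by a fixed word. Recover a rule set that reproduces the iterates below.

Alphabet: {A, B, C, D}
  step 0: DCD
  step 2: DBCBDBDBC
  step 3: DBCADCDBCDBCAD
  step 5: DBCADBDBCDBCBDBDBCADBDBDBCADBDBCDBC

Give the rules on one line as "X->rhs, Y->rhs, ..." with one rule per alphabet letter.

A->B, B->C, C->AD, D->DB

  step 2 ⇒ step 3: DBCBDBDBC ⇒ DB·C·AD·C·DB·C·DB·C·AD
    B ↦ C
    C ↦ AD
    D ↦ DB
    A ↦ B  (constrained at step 3)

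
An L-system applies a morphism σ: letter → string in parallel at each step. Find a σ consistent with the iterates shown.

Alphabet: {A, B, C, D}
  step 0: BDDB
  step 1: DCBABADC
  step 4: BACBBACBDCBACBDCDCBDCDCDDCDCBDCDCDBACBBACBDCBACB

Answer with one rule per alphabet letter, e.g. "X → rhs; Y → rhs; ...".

A->D, B->DC, C->CB, D->BA

  step 0 ⇒ step 1: BDDB ⇒ DC·BA·BA·DC
    B ↦ DC
    D ↦ BA
    A ↦ D  (constrained at step 1)
    C ↦ CB  (constrained at step 1)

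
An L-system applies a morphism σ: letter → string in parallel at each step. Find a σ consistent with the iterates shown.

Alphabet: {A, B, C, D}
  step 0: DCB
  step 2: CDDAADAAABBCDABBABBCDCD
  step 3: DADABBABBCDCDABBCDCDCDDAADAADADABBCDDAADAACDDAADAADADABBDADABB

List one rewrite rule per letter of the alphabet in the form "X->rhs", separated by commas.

A->CD, B->DAA, C->DAD, D->ABB

  step 2 ⇒ step 3: CDDAADAAABBCDABBABBCDCD ⇒ DAD·ABB·ABB·CD·CD·ABB·CD·CD·CD·DAA·DAA·DAD·ABB·CD·DAA·DAA·CD·DAA·DAA·DAD·ABB·DAD·ABB
    A ↦ CD
    B ↦ DAA
    C ↦ DAD
    D ↦ ABB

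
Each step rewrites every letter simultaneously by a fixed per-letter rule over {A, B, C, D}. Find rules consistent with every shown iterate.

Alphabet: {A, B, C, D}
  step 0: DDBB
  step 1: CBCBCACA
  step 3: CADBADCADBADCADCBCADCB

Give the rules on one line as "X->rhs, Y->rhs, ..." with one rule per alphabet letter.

  step 0 ⇒ step 1: DDBB ⇒ CB·CB·CA·CA
    B ↦ CA
    D ↦ CB
    A ↦ D  (constrained at step 1)
    C ↦ BA  (constrained at step 1)

A->D, B->CA, C->BA, D->CB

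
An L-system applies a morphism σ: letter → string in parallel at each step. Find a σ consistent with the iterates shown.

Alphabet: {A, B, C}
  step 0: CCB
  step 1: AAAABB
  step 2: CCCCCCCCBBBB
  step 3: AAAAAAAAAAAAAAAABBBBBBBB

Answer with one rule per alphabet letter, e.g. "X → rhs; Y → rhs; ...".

A->CC, B->BB, C->AA

  step 2 ⇒ step 3: CCCCCCCCBBBB ⇒ AA·AA·AA·AA·AA·AA·AA·AA·BB·BB·BB·BB
    B ↦ BB
    C ↦ AA
  step 1 ⇒ step 2: AAAABB ⇒ CC·CC·CC·CC·BB·BB
    A ↦ CC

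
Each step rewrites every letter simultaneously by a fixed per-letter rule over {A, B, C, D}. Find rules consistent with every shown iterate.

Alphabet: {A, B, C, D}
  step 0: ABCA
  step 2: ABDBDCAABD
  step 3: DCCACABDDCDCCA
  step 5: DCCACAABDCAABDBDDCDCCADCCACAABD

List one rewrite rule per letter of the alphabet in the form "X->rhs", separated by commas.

  step 2 ⇒ step 3: ABDBDCAABD ⇒ DC·C·A·C·A·BD·DC·DC·C·A
    A ↦ DC
    B ↦ C
    C ↦ BD
    D ↦ A

A->DC, B->C, C->BD, D->A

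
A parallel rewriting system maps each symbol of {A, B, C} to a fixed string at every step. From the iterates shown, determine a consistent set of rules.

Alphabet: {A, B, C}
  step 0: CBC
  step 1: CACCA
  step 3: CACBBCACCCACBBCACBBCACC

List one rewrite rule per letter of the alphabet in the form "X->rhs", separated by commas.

  step 0 ⇒ step 1: CBC ⇒ CA·C·CA
    B ↦ C
    C ↦ CA
    A ↦ CBB  (constrained at step 1)

A->CBB, B->C, C->CA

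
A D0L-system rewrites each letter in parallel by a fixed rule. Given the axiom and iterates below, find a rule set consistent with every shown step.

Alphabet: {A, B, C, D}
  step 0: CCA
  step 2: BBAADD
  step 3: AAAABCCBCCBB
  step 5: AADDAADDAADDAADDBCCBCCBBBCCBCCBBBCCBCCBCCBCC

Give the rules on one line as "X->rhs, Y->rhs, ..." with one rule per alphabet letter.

A->BCC, B->AA, C->D, D->B

  step 2 ⇒ step 3: BBAADD ⇒ AA·AA·BCC·BCC·B·B
    A ↦ BCC
    B ↦ AA
    D ↦ B
    C ↦ D  (constrained at step 0)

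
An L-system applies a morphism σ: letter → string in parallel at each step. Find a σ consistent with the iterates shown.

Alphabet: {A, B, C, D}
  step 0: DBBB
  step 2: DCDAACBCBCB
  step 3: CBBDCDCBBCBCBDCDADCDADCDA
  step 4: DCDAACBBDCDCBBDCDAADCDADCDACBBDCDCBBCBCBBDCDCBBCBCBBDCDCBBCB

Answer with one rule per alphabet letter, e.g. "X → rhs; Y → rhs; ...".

  step 3 ⇒ step 4: CBBDCDCBBCBCBDCDADCDADCDA ⇒ DCD·A·A·CBB·DCD·CBB·DCD·A·A·DCD·A·DCD·A·CBB·DCD·CBB·CB·CBB·DCD·CBB·CB·CBB·DCD·CBB·CB
    A ↦ CB
    B ↦ A
    C ↦ DCD
    D ↦ CBB

A->CB, B->A, C->DCD, D->CBB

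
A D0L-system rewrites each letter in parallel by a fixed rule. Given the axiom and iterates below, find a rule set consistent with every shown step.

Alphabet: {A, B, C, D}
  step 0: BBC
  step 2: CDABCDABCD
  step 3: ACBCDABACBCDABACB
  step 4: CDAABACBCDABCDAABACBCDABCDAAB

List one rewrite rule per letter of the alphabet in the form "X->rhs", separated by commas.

  step 3 ⇒ step 4: ACBCDABACBCDABACB ⇒ CD·A·AB·A·CB·CD·AB·CD·A·AB·A·CB·CD·AB·CD·A·AB
    A ↦ CD
    B ↦ AB
    C ↦ A
    D ↦ CB

A->CD, B->AB, C->A, D->CB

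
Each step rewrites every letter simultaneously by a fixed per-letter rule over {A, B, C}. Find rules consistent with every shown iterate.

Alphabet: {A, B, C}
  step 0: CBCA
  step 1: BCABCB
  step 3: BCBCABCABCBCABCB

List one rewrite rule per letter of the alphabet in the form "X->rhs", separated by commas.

  step 0 ⇒ step 1: CBCA ⇒ B·CA·B·CB
    A ↦ CB
    B ↦ CA
    C ↦ B

A->CB, B->CA, C->B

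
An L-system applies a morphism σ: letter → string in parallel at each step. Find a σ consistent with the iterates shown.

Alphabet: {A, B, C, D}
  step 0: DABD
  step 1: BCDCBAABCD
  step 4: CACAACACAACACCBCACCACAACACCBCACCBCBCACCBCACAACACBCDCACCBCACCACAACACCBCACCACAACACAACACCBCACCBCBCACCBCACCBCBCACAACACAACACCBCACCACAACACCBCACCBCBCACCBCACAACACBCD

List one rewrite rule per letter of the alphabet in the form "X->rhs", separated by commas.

A->CB, B->AA, C->CAC, D->BCD

  step 0 ⇒ step 1: DABD ⇒ BCD·CB·AA·BCD
    A ↦ CB
    B ↦ AA
    D ↦ BCD
    C ↦ CAC  (constrained at step 1)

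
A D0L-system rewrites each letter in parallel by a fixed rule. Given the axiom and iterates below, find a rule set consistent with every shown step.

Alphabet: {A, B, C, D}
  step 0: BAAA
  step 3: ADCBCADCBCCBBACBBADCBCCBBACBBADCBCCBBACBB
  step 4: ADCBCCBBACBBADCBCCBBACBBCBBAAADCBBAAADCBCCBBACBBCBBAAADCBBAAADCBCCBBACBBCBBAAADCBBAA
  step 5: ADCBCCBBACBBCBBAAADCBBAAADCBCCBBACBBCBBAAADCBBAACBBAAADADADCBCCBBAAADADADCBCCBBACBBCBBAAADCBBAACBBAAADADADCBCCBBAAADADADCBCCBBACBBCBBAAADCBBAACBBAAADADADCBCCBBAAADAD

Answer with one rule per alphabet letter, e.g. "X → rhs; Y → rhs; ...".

A->AD, B->A, C->CBB, D->CBC

  step 4 ⇒ step 5: ADCBCCBBACBBADCBCCBBACBBCBBAAADCBBAAADCBCCBBACBBCBBAAADCBBAAADCBCCBBACBBCBBAAADCBBAA ⇒ AD·CBC·CBB·A·CBB·CBB·A·A·AD·CBB·A·A·AD·CBC·CBB·A·CBB·CBB·A·A·AD·CBB·A·A·CBB·A·A·AD·AD·AD·CBC·CBB·A·A·AD·AD·AD·CBC·CBB·A·CBB·CBB·A·A·AD·CBB·A·A·CBB·A·A·AD·AD·AD·CBC·CBB·A·A·AD·AD·AD·CBC·CBB·A·CBB·CBB·A·A·AD·CBB·A·A·CBB·A·A·AD·AD·AD·CBC·CBB·A·A·AD·AD
    A ↦ AD
    B ↦ A
    C ↦ CBB
    D ↦ CBC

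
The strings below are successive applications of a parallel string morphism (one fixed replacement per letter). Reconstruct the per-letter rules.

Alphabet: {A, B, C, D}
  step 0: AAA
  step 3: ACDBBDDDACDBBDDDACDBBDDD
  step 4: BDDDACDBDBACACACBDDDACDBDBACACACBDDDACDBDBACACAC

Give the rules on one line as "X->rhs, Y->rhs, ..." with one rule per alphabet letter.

A->BD, B->DB, C->DD, D->AC

  step 3 ⇒ step 4: ACDBBDDDACDBBDDDACDBBDDD ⇒ BD·DD·AC·DB·DB·AC·AC·AC·BD·DD·AC·DB·DB·AC·AC·AC·BD·DD·AC·DB·DB·AC·AC·AC
    A ↦ BD
    B ↦ DB
    C ↦ DD
    D ↦ AC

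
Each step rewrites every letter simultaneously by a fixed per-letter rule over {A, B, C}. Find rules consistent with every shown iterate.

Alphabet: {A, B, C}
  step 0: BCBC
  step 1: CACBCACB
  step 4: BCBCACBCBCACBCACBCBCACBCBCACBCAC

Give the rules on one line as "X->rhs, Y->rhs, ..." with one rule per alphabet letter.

A->C, B->CAC, C->B

  step 0 ⇒ step 1: BCBC ⇒ CAC·B·CAC·B
    B ↦ CAC
    C ↦ B
    A ↦ C  (constrained at step 1)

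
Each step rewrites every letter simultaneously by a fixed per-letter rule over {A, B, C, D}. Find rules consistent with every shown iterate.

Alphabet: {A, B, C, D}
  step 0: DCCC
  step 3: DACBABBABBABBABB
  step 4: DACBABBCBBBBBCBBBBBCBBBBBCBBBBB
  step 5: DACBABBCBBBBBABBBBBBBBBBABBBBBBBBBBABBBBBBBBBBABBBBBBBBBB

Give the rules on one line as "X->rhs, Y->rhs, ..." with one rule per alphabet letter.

A->CB, B->BB, C->A, D->DA

  step 4 ⇒ step 5: DACBABBCBBBBBCBBBBBCBBBBBCBBBBB ⇒ DA·CB·A·BB·CB·BB·BB·A·BB·BB·BB·BB·BB·A·BB·BB·BB·BB·BB·A·BB·BB·BB·BB·BB·A·BB·BB·BB·BB·BB
    A ↦ CB
    B ↦ BB
    C ↦ A
    D ↦ DA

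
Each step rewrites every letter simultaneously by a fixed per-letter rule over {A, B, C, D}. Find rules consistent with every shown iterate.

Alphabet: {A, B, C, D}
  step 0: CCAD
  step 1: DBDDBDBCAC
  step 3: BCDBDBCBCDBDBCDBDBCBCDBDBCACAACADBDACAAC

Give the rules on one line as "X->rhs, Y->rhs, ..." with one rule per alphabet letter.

A->BC, B->A, C->DBD, D->AC

  step 0 ⇒ step 1: CCAD ⇒ DBD·DBD·BC·AC
    A ↦ BC
    C ↦ DBD
    D ↦ AC
    B ↦ A  (constrained at step 1)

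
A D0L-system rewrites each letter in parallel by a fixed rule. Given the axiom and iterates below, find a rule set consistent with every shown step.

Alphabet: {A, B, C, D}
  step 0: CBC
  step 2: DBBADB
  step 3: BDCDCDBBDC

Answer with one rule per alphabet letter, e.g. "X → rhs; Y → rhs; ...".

A->DB, B->DC, C->A, D->B

  step 2 ⇒ step 3: DBBADB ⇒ B·DC·DC·DB·B·DC
    A ↦ DB
    B ↦ DC
    D ↦ B
    C ↦ A  (constrained at step 0)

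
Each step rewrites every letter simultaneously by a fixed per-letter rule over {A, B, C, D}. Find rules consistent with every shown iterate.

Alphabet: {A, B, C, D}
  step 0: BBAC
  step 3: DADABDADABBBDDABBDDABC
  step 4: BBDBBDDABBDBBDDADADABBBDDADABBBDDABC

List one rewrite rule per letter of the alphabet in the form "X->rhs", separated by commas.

A->BD, B->DA, C->BC, D->B

  step 3 ⇒ step 4: DADABDADABBBDDABBDDABC ⇒ B·BD·B·BD·DA·B·BD·B·BD·DA·DA·DA·B·B·BD·DA·DA·B·B·BD·DA·BC
    A ↦ BD
    B ↦ DA
    C ↦ BC
    D ↦ B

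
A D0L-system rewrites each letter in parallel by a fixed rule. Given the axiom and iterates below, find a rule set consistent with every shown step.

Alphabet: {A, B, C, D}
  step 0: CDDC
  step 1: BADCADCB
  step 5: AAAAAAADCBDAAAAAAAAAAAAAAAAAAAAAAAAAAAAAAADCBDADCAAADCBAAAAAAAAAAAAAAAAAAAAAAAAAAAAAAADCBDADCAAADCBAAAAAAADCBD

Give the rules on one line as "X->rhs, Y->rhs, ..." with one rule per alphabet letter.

  step 0 ⇒ step 1: CDDC ⇒ B·ADC·ADC·B
    C ↦ B
    D ↦ ADC
    A ↦ AA  (constrained at step 1)
    B ↦ D  (constrained at step 1)

A->AA, B->D, C->B, D->ADC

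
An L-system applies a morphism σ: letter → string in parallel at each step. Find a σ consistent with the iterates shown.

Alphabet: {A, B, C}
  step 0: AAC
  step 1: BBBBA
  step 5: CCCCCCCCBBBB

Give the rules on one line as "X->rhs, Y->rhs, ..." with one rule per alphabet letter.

  step 0 ⇒ step 1: AAC ⇒ BB·BB·A
    A ↦ BB
    C ↦ A
    B ↦ C  (constrained at step 1)

A->BB, B->C, C->A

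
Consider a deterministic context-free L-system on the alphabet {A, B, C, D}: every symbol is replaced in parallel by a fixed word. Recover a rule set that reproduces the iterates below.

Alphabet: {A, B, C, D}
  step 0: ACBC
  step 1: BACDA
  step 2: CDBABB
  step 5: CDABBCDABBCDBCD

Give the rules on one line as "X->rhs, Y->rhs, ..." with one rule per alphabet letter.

A->B, B->CD, C->A, D->B

  step 1 ⇒ step 2: BACDA ⇒ CD·B·A·B·B
    A ↦ B
    B ↦ CD
    C ↦ A
    D ↦ B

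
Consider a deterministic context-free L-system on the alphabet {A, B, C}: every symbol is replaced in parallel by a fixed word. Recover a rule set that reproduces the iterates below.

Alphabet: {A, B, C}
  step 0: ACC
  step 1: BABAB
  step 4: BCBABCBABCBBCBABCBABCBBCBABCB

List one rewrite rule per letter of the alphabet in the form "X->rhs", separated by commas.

A->B, B->CB, C->AB

  step 0 ⇒ step 1: ACC ⇒ B·AB·AB
    A ↦ B
    C ↦ AB
    B ↦ CB  (constrained at step 1)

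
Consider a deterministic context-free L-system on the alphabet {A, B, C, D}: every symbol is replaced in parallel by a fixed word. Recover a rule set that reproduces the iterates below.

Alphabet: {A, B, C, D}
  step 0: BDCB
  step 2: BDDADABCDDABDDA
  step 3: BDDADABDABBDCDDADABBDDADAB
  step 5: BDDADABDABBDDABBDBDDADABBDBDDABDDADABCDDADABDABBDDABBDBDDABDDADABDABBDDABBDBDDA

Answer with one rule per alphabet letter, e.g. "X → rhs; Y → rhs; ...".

  step 2 ⇒ step 3: BDDADABCDDABDDA ⇒ BD·DA·DA·B·DA·B·BD·CD·DA·DA·B·BD·DA·DA·B
    A ↦ B
    B ↦ BD
    C ↦ CD
    D ↦ DA

A->B, B->BD, C->CD, D->DA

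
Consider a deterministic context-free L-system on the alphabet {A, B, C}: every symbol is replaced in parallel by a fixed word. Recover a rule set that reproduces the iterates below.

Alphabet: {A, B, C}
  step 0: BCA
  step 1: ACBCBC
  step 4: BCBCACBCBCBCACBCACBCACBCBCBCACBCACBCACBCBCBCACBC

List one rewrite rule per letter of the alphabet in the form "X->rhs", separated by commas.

  step 0 ⇒ step 1: BCA ⇒ AC·BC·BC
    A ↦ BC
    B ↦ AC
    C ↦ BC

A->BC, B->AC, C->BC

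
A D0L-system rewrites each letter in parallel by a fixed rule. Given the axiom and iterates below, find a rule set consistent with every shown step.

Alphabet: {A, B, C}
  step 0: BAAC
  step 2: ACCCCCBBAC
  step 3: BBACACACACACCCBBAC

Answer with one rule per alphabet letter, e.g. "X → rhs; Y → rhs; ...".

  step 2 ⇒ step 3: ACCCCCBBAC ⇒ BB·AC·AC·AC·AC·AC·C·C·BB·AC
    A ↦ BB
    B ↦ C
    C ↦ AC

A->BB, B->C, C->AC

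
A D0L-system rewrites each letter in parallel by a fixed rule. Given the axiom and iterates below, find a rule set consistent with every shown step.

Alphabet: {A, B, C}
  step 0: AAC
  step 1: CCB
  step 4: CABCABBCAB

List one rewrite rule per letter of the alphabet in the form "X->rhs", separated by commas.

A->C, B->AB, C->B

  step 0 ⇒ step 1: AAC ⇒ C·C·B
    A ↦ C
    C ↦ B
    B ↦ AB  (constrained at step 1)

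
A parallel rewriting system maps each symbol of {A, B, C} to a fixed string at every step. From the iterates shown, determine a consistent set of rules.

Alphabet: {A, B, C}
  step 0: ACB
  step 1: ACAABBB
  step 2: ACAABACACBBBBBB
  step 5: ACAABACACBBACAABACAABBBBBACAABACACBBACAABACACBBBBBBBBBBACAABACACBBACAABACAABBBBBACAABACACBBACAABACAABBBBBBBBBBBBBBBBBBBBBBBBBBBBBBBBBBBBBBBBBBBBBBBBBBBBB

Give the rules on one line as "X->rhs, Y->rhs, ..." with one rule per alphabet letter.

A->AC, B->BB, C->AAB

  step 1 ⇒ step 2: ACAABBB ⇒ AC·AAB·AC·AC·BB·BB·BB
    A ↦ AC
    B ↦ BB
    C ↦ AAB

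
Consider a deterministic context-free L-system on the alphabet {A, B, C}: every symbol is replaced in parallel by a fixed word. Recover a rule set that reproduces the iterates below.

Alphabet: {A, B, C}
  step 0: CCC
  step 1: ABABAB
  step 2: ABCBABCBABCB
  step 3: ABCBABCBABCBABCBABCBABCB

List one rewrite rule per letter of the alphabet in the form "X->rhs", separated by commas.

  step 2 ⇒ step 3: ABCBABCBABCB ⇒ AB·CB·AB·CB·AB·CB·AB·CB·AB·CB·AB·CB
    A ↦ AB
    B ↦ CB
    C ↦ AB

A->AB, B->CB, C->AB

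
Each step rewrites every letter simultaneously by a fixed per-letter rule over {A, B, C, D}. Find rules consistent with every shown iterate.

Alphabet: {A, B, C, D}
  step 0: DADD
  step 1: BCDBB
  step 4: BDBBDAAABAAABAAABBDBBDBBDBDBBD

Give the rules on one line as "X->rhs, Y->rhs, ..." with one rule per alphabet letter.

  step 0 ⇒ step 1: DADD ⇒ B·CD·B·B
    A ↦ CD
    D ↦ B
    B ↦ BD  (constrained at step 1)
    C ↦ AAA  (constrained at step 1)

A->CD, B->BD, C->AAA, D->B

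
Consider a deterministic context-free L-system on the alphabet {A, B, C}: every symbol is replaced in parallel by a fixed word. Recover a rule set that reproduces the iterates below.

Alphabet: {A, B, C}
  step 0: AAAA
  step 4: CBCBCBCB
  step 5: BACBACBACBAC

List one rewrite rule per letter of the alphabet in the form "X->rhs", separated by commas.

A->C, B->AC, C->B

  step 4 ⇒ step 5: CBCBCBCB ⇒ B·AC·B·AC·B·AC·B·AC
    B ↦ AC
    C ↦ B
    A ↦ C  (constrained at step 0)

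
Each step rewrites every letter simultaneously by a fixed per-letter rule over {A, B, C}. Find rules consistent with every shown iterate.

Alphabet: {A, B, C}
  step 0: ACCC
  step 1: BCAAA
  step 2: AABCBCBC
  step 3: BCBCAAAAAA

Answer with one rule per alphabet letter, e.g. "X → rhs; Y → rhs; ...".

A->BC, B->A, C->A

  step 2 ⇒ step 3: AABCBCBC ⇒ BC·BC·A·A·A·A·A·A
    A ↦ BC
    B ↦ A
    C ↦ A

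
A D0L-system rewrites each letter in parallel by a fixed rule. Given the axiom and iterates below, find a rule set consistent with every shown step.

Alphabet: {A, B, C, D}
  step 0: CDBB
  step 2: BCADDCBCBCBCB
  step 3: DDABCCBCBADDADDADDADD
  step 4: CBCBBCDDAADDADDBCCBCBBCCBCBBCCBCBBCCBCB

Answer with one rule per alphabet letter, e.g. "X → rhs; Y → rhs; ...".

A->BC, B->DD, C->A, D->CB

  step 3 ⇒ step 4: DDABCCBCBADDADDADDADD ⇒ CB·CB·BC·DD·A·A·DD·A·DD·BC·CB·CB·BC·CB·CB·BC·CB·CB·BC·CB·CB
    A ↦ BC
    B ↦ DD
    C ↦ A
    D ↦ CB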